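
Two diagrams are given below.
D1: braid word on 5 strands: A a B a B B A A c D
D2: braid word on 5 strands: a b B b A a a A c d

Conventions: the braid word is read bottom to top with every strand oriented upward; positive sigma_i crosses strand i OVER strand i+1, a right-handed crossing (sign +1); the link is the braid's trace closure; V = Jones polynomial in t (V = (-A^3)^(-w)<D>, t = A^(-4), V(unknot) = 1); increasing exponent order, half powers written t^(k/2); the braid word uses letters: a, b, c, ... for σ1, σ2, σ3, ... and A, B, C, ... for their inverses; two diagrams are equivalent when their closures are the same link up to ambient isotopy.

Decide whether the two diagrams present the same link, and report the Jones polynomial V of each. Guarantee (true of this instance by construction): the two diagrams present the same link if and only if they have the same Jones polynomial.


equivalent: no
V(D1) = -t^-6 + t^-5 - t^-4 + 2t^-3 - t^-2 + t^-1  (w -4, c 10, <D> = A^-8 - A^-4 + 2 - A^4 + A^8 - A^12)
D2 (bracket A^12; 10 crossings at w = +4): V = 1
why: 2 classes among 2 diagrams; unequal V(t) rules out equality


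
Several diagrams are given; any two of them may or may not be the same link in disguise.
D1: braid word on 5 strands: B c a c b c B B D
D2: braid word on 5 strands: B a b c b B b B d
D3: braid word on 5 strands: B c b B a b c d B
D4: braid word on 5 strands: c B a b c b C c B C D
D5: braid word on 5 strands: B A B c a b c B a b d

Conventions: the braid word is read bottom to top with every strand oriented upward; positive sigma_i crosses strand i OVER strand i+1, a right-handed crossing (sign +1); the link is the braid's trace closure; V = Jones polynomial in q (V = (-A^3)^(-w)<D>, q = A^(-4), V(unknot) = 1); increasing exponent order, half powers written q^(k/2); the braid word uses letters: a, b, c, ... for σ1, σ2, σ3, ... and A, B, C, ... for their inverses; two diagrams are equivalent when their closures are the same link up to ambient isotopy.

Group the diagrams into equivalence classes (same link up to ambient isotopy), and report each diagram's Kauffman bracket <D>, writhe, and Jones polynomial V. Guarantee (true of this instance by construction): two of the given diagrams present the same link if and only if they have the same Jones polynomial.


equivalence classes: {D1, D2, D3, D4, D5}
D1 (bracket A + A^5; 9 crossings at w = +1): V = -q^(-1/2) - q^(1/2)
V(D2) = -q^(-1/2) - q^(1/2)  [9 crossings, <D> = A^7 + A^11, w = +3]
D3 (bracket A^7 + A^11; 9 crossings at w = +3): V = -q^(-1/2) - q^(1/2)
V(D4) = -q^(-1/2) - q^(1/2)  (w +1, c 11, <D> = A + A^5)
V(D5) = -q^(-1/2) - q^(1/2)  [11 crossings, <D> = A^7 + A^11, w = +3]
observation: all 5 diagrams share one V(q), hence one class


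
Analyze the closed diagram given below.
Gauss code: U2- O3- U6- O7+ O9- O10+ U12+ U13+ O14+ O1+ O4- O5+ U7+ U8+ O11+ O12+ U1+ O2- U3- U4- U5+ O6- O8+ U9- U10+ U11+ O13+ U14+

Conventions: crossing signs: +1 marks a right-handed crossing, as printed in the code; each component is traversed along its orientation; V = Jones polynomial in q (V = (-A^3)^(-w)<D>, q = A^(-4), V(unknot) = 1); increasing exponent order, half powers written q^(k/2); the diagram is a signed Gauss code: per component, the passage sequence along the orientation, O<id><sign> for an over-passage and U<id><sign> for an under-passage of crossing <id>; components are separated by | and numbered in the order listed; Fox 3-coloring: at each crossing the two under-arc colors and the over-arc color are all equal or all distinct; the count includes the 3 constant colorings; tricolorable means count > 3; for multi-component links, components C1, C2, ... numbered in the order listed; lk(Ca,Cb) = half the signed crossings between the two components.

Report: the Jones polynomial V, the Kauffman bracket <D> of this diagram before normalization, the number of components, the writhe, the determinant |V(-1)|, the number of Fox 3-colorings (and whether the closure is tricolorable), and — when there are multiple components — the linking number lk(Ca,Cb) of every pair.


V = q - q^2 + 2q^3 - q^4 + q^5 - q^6
<D> = -A^-12 + A^-8 - A^-4 + 2 - A^4 + A^8 (w = +4)
1 component over 14 crossings, w = +4
3 Fox colorings among 3^14, |V(-1)| = 7: not tricolorable
why: det 7 = |V(-1)|; not divisible by 3, so not tricolorable


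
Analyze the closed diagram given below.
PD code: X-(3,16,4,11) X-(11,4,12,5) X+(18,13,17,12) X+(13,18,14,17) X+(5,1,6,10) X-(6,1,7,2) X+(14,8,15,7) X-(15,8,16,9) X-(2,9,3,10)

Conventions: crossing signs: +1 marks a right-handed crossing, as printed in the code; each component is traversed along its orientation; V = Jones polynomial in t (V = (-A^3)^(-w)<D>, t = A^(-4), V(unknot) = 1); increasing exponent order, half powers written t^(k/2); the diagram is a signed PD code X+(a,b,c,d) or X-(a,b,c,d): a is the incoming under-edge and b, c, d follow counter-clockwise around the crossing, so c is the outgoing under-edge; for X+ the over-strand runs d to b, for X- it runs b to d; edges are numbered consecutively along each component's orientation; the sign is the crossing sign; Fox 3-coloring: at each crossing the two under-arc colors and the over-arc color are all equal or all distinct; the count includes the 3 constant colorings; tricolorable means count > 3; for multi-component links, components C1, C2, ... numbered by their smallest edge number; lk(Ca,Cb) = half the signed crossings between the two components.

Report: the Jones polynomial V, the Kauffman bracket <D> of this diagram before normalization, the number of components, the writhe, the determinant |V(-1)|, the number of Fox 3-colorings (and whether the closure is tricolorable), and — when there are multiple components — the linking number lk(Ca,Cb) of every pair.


V(t) = t^-2 + 2 + t^2
bracket: -A^-11 - 2A^-3 - A^5, w = -1
3 components, writhe -1, over 9 crossings
lk(C1,C2) = -1
linking number lk(C1,C3) = 0
lk(C2,C3): +1
det 4, colorings 3 of 3^9 — not tricolorable
observation: det 4 = |V(-1)|; not divisible by 3, so not tricolorable


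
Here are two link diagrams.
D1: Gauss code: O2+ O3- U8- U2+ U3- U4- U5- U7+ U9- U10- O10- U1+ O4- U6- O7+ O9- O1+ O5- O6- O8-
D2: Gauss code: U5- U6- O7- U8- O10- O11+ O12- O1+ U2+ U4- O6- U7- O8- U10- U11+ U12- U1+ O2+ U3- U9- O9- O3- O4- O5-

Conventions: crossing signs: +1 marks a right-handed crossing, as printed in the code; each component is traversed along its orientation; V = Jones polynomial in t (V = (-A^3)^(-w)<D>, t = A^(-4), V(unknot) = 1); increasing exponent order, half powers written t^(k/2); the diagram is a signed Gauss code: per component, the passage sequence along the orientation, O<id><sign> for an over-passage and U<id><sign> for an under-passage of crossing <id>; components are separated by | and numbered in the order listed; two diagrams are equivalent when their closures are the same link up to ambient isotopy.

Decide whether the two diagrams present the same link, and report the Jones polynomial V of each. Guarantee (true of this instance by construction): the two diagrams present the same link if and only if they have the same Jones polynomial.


equivalent: no
D1 (bracket A^-12; 10 crossings at w = -4): V = 1
V(D2) = -t^-4 + t^-3 + t^-1  (w -6, c 12, <D> = A^-14 + A^-6 - A^-2)
key observation: V(t) takes 2 values over 2 diagrams, fixing the grouping


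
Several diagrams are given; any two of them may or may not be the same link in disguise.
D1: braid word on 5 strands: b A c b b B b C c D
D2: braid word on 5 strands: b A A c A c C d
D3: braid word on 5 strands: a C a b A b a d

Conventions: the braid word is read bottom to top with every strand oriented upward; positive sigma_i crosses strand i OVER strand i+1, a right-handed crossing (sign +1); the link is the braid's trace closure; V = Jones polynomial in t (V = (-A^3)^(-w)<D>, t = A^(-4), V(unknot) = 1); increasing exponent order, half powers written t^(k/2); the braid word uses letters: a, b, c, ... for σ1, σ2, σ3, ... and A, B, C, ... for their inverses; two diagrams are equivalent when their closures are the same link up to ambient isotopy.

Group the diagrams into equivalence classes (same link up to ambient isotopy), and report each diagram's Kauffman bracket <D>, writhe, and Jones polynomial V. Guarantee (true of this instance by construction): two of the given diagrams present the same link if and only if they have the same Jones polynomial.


classes: {D1} | {D2} | {D3}
V(D1) = t + t^3 - t^4  [10 crossings, <D> = -A^-10 + A^-6 + A^2, w = +2]
V(D2) = -t^-4 + t^-3 + t^-1  (w 0, c 8, <D> = A^4 + A^12 - A^16)
V(D3) = t - t^2 + 2t^3 - t^4 + t^5 - t^6  [8 crossings, <D> = -A^-12 + A^-8 - A^-4 + 2 - A^4 + A^8, w = +4]
note: V(t) takes 3 values over 3 diagrams, fixing the grouping


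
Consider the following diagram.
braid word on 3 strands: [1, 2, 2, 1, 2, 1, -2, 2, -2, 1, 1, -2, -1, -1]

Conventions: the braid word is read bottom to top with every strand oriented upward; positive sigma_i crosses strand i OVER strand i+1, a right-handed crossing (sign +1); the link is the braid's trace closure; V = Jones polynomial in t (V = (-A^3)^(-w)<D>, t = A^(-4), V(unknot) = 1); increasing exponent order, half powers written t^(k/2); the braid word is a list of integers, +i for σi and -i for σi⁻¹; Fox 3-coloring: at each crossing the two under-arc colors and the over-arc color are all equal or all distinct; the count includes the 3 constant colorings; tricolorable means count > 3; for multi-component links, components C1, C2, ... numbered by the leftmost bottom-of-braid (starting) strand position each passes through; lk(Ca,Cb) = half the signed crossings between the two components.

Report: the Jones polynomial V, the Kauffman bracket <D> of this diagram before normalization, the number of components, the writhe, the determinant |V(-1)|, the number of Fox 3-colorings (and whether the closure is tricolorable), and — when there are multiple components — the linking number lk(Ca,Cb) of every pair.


Jones polynomial: V(t) = t^2 + t^4 - t^5 + t^6 - t^7
<D> = -A^-16 + A^-12 - A^-8 + A^-4 + A^4; writhe +4
components 1, writhe +4 (14 crossings)
3-colorings: 3 of 3^14, det 5 — not tricolorable
note: the span of V is 5, forcing >= 5 crossings in any diagram


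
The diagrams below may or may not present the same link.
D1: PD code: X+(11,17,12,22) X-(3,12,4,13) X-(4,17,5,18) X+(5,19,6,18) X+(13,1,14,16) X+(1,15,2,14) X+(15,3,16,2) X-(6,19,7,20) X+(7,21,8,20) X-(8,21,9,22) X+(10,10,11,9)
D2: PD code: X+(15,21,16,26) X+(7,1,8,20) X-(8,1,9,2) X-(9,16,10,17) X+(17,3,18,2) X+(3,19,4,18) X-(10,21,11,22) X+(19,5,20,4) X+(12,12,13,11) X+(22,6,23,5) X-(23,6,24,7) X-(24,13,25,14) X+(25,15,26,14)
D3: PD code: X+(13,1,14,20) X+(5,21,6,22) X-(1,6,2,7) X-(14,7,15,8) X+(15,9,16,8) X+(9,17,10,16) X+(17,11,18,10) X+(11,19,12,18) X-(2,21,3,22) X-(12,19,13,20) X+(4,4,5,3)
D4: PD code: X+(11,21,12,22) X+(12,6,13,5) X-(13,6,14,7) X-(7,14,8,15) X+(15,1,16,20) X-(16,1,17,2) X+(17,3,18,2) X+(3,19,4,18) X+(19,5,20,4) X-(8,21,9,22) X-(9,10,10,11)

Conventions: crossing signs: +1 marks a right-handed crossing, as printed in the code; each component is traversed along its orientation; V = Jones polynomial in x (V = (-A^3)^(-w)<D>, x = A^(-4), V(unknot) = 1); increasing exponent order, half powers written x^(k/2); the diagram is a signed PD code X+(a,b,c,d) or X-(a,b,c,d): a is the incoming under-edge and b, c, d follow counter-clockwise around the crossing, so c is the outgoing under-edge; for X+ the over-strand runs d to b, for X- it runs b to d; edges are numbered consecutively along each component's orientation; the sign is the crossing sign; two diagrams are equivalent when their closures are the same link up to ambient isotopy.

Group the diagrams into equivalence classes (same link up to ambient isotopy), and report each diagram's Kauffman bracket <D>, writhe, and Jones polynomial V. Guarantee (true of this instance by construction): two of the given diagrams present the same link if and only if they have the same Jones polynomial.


grouping into links: {D1, D2, D3, D4}
V(D1) = -x^(1/2) - x^(3/2) - x^(5/2) + x^(9/2)  (w +3, c 11, <D> = -A^-9 + A^-1 + A^3 + A^7)
V(D2) = -x^(1/2) - x^(3/2) - x^(5/2) + x^(9/2)  [13 crossings, <D> = -A^-9 + A^-1 + A^3 + A^7, w = +3]
V(D3) = -x^(1/2) - x^(3/2) - x^(5/2) + x^(9/2)  (w +3, c 11, <D> = -A^-9 + A^-1 + A^3 + A^7)
V(D4) = -x^(1/2) - x^(3/2) - x^(5/2) + x^(9/2)  (w +1, c 11, <D> = -A^-15 + A^-7 + A^-3 + A)
why: all 4 diagrams share one V(x), hence one class


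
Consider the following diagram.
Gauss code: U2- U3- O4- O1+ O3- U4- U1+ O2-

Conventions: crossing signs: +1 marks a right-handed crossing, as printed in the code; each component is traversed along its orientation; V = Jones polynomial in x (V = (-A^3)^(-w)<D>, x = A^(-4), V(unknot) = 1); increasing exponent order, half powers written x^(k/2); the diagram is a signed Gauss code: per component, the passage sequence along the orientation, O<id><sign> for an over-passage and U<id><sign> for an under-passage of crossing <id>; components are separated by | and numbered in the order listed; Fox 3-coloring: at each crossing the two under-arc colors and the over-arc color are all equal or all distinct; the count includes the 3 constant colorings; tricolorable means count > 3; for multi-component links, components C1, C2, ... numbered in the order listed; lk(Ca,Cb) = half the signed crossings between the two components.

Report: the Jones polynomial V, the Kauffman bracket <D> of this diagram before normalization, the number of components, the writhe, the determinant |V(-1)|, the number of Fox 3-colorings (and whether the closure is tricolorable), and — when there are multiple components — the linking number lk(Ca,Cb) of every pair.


V(x) = 1
bracket: A^-6, w = -2
1 component, writhe -2, over 4 crossings
det 1, colorings 3 of 3^4 — not tricolorable
observation: w = -2 shifts under R1 moves; the (-A^3)^(2) factor cancels that in V


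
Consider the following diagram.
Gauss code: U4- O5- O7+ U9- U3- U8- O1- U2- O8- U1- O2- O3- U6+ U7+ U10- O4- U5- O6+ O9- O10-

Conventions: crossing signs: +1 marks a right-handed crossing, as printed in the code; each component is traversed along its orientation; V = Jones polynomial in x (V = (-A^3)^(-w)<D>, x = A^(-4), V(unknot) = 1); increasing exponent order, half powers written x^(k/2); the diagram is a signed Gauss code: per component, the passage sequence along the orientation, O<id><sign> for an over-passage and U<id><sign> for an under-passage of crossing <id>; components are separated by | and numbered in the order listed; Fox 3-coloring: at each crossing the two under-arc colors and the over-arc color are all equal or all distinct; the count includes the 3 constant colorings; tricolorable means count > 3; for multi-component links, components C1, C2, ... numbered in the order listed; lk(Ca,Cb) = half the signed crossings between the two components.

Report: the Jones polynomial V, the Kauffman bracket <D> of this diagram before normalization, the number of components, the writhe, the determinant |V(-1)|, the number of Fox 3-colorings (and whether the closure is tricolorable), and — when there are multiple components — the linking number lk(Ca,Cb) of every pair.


V = x^-8 - 2x^-7 + x^-6 - 2x^-5 + 2x^-4 + x^-2
<D> = A^-10 + 2A^-2 - 2A^2 + A^6 - 2A^10 + A^14 (w = -6)
1 component over 10 crossings, w = -6
27 Fox colorings among 3^10, |V(-1)| = 9: tricolorable
why: w = -6 shifts under R1 moves; the (-A^3)^(6) factor cancels that in V


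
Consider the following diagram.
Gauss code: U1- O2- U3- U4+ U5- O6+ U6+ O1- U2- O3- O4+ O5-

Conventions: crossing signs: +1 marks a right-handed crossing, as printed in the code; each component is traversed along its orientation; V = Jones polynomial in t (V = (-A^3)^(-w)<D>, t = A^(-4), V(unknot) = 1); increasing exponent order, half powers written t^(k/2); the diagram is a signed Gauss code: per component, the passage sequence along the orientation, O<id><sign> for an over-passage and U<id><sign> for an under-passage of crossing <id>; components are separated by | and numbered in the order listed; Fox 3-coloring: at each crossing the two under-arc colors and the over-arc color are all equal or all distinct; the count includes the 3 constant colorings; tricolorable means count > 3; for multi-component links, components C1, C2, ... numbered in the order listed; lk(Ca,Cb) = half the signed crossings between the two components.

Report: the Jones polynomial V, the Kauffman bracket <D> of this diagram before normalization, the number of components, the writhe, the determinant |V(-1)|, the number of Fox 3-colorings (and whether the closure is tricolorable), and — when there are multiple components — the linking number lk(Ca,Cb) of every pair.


Jones polynomial: V(t) = -t^-4 + t^-3 + t^-1
<D> = A^-2 + A^6 - A^10; writhe -2
components 1, writhe -2 (6 crossings)
3-colorings: 9 of 3^6, det 3 — tricolorable
note: V spans 3 powers of t: at least 3 crossings in any diagram


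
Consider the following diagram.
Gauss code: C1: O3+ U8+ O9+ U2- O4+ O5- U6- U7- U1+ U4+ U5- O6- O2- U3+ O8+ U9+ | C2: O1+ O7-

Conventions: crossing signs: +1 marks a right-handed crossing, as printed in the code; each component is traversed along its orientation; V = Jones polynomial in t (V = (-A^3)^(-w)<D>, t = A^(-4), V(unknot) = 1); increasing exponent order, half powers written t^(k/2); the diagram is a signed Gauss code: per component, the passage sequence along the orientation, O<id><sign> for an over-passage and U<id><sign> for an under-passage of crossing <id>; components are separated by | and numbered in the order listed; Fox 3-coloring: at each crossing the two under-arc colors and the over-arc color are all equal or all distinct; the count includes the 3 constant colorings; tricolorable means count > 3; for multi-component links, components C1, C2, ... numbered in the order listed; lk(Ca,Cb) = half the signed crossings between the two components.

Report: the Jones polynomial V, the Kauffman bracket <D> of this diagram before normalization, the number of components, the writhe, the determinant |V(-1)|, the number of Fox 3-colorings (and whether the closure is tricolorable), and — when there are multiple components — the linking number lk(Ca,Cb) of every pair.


V = -t^(1/2) - t^(3/2) - t^(5/2) + t^(9/2)
<D> = -A^-15 + A^-7 + A^-3 + A (w = +1)
2 components over 9 crossings, w = +1
lk(C1,C2): 0
27 Fox colorings among 3^10, |V(-1)| = 0: tricolorable
why: summing lk over 1 pair gives 0


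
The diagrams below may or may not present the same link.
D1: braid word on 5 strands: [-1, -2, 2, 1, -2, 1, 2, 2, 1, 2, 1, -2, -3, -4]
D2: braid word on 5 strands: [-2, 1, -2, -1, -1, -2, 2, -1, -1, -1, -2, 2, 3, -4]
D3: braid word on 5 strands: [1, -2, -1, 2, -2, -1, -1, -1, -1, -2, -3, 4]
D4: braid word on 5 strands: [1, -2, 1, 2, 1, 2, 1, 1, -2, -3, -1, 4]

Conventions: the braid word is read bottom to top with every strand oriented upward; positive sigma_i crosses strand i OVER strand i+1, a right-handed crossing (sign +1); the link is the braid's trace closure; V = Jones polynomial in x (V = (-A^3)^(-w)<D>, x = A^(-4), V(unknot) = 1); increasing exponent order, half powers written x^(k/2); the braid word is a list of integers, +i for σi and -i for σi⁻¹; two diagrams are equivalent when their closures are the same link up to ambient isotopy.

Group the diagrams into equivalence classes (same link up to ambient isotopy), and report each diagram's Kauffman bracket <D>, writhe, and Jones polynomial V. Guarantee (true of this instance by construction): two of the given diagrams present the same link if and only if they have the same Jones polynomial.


equivalence classes: {D1, D4} | {D2, D3}
D1 (bracket -A^-18 + A^-14 - A^-10 + 2A^-6 - A^-2 + A^2; 14 crossings at w = +2): V = x - x^2 + 2x^3 - x^4 + x^5 - x^6
V(D2) = -x^-9 + x^-8 - 2x^-7 + 3x^-6 - 2x^-5 + 2x^-4 - x^-3 + x^-2  [14 crossings, <D> = A^-10 - A^-6 + 2A^-2 - 2A^2 + 3A^6 - 2A^10 + A^14 - A^18, w = -6]
V(D3) = -x^-9 + x^-8 - 2x^-7 + 3x^-6 - 2x^-5 + 2x^-4 - x^-3 + x^-2  (w -6, c 12, <D> = A^-10 - A^-6 + 2A^-2 - 2A^2 + 3A^6 - 2A^10 + A^14 - A^18)
V(D4) = x - x^2 + 2x^3 - x^4 + x^5 - x^6  (w +4, c 12, <D> = -A^-12 + A^-8 - A^-4 + 2 - A^4 + A^8)
key observation: V(x) takes 2 values over 4 diagrams, fixing the grouping


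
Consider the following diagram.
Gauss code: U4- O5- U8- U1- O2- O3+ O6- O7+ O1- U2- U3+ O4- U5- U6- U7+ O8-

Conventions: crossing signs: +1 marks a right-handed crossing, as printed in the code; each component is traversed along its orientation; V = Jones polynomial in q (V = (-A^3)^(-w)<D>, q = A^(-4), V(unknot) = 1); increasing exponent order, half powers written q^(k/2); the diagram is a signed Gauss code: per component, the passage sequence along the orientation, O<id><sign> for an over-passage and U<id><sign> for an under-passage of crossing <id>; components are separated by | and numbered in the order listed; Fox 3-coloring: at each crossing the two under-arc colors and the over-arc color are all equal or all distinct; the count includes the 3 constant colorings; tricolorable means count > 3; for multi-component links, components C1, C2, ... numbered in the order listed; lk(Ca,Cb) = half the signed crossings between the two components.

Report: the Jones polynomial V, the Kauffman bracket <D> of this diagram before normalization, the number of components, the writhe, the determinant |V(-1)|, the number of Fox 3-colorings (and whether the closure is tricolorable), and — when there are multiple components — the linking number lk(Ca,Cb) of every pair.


Jones polynomial: V(q) = -q^-4 + q^-3 + q^-1
<D> = A^-8 + 1 - A^4; writhe -4
components 1, writhe -4 (8 crossings)
3-colorings: 9 of 3^8, det 3 — tricolorable
note: w = -4 (over 8 crossings) is diagram-only; (-A^3)^(4) removes it from V


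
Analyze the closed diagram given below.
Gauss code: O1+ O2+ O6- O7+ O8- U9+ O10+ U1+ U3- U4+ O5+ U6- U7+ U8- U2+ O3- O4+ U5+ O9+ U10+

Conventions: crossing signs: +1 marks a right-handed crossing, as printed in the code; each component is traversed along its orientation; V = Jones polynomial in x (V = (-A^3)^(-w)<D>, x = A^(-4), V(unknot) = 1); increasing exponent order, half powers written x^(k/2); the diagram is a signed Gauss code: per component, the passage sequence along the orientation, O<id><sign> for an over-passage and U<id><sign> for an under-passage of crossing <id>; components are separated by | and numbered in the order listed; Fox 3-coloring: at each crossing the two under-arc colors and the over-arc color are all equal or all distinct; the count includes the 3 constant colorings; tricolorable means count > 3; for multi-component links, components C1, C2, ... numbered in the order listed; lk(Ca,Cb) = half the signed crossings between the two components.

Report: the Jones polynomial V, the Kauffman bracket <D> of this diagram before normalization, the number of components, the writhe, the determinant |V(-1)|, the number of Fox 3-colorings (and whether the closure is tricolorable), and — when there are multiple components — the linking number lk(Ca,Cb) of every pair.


V = x + x^3 - x^4
<D> = -A^-4 + 1 + A^8 (w = +4)
1 component over 10 crossings, w = +4
9 Fox colorings among 3^10, |V(-1)| = 3: tricolorable
why: |V(-1)| = 3: so tricolorable, since 3 divides 3


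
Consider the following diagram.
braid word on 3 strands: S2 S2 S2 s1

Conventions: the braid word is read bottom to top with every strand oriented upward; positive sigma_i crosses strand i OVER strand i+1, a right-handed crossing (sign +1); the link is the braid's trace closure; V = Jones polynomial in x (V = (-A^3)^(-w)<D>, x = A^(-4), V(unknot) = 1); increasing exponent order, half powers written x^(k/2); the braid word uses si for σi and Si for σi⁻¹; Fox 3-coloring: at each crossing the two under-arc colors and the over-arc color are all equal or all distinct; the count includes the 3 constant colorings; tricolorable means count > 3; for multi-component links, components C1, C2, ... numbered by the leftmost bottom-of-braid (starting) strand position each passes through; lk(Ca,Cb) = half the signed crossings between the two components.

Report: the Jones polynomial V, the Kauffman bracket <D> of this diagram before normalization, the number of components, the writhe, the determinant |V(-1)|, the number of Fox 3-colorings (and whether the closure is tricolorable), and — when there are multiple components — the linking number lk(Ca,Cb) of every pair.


V(x) = -x^-4 + x^-3 + x^-1
bracket: A^-2 + A^6 - A^10, w = -2
1 component, writhe -2, over 4 crossings
det 3, colorings 9 of 3^4 — tricolorable
observation: w = -2 shifts under R1 moves; the (-A^3)^(2) factor cancels that in V


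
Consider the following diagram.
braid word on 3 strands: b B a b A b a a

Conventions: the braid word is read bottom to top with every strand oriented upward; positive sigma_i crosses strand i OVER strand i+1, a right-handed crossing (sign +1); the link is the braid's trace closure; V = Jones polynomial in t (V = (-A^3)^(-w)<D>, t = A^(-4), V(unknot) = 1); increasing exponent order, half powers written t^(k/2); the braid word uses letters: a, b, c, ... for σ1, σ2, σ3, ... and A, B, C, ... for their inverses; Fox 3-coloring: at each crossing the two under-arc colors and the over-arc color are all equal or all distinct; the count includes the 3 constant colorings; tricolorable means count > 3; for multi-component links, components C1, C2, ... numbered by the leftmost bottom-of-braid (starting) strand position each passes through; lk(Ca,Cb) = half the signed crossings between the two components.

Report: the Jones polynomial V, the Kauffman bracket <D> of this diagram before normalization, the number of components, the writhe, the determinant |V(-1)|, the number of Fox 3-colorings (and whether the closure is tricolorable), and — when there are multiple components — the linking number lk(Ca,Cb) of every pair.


V = t - t^2 + 2t^3 - t^4 + t^5 - t^6
<D> = -A^-12 + A^-8 - A^-4 + 2 - A^4 + A^8 (w = +4)
1 component over 8 crossings, w = +4
3 Fox colorings among 3^8, |V(-1)| = 7: not tricolorable
why: V spans 5 powers of t: at least 5 crossings in any diagram


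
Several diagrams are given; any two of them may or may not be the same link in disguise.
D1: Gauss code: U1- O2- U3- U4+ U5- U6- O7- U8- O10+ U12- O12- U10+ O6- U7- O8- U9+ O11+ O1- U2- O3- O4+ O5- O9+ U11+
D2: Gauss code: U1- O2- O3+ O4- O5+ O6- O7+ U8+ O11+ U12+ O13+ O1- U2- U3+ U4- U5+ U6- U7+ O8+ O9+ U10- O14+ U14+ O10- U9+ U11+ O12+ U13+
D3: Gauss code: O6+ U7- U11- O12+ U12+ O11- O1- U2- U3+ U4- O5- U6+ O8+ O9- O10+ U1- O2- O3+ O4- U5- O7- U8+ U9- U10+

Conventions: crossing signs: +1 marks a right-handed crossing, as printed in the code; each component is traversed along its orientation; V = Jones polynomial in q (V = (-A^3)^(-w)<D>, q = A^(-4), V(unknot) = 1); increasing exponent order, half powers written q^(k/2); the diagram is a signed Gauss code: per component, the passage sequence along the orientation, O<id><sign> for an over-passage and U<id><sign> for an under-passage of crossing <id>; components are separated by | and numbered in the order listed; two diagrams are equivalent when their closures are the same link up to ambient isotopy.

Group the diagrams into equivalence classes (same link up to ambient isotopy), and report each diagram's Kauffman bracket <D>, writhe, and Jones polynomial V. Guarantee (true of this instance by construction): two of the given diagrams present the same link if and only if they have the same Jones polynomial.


grouping into links: {D1} | {D2} | {D3}
V(D1) = -q^-4 + q^-3 + q^-1  (w -4, c 12, <D> = A^-8 + 1 - A^4)
V(D2) = q + q^3 - q^4  [14 crossings, <D> = -A^-4 + 1 + A^8, w = +4]
V(D3) = q^-5 - 2q^-4 + 2q^-3 - 2q^-2 + 2q^-1 - 1 + q  (w -2, c 12, <D> = A^-10 - A^-6 + 2A^-2 - 2A^2 + 2A^6 - 2A^10 + A^14)
key observation: 3 classes among 3 diagrams; unequal V(q) rules out equality


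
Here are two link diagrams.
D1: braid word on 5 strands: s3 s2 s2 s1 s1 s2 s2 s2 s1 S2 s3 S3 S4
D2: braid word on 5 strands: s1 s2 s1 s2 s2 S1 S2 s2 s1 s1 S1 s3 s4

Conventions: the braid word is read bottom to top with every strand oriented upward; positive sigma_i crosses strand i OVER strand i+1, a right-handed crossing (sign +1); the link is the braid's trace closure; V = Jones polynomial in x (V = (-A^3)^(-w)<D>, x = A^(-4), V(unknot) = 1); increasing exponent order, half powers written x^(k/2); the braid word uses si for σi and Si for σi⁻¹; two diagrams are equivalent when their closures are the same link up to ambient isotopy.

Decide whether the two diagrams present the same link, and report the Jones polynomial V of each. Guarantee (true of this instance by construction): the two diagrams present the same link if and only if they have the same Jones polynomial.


equivalent: no
D1 (bracket A^-13 - A^-9 + A^-5 - A^-1 + A^3 + A^11; 13 crossings at w = +7): V = -x^(5/2) - x^(9/2) + x^(11/2) - x^(13/2) + x^(15/2) - x^(17/2)
V(D2) = -x^(3/2) - x^(7/2) + x^(9/2) - x^(11/2)  (w +7, c 13, <D> = A^-1 - A^3 + A^7 + A^15)
key observation: 2 values of V(x) split the 2 diagrams


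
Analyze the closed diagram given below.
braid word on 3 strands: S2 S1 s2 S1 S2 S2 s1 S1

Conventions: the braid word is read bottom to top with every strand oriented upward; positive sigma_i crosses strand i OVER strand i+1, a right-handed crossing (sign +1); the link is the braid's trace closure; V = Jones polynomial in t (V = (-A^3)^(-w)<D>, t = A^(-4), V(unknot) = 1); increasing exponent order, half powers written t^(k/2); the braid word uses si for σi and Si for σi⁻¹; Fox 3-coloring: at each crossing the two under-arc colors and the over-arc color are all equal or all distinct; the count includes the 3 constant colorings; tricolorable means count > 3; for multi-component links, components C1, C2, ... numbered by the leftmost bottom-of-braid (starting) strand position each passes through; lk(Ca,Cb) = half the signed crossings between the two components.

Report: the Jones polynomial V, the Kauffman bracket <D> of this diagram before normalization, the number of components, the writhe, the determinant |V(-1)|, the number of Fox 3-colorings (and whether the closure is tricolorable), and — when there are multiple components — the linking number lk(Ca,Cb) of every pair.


Jones polynomial: V(t) = -t^-6 + t^-5 - t^-4 + 2t^-3 - t^-2 + t^-1
<D> = A^-8 - A^-4 + 2 - A^4 + A^8 - A^12; writhe -4
components 1, writhe -4 (8 crossings)
3-colorings: 3 of 3^8, det 7 — not tricolorable
note: w = -4 (over 8 crossings) is diagram-only; (-A^3)^(4) removes it from V


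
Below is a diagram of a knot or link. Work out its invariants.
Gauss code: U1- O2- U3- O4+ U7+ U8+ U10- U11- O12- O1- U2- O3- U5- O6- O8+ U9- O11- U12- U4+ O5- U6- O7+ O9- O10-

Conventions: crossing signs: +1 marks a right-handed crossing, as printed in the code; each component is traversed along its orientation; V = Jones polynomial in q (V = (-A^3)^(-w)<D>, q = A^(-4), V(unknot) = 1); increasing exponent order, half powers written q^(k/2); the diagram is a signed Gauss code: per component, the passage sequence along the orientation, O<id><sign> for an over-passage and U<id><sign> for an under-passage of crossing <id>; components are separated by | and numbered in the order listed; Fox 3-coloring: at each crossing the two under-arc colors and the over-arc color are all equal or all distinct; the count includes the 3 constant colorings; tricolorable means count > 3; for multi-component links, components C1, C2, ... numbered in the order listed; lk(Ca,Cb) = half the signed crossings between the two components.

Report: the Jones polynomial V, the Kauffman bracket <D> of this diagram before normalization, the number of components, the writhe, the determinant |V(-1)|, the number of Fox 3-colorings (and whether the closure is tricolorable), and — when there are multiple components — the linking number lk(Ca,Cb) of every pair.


V = q^-8 - 2q^-7 + q^-6 - 2q^-5 + 2q^-4 + q^-2
<D> = A^-10 + 2A^-2 - 2A^2 + A^6 - 2A^10 + A^14 (w = -6)
1 component over 12 crossings, w = -6
27 Fox colorings among 3^12, |V(-1)| = 9: tricolorable
why: det 9 = |V(-1)|; divisible by 3, so tricolorable


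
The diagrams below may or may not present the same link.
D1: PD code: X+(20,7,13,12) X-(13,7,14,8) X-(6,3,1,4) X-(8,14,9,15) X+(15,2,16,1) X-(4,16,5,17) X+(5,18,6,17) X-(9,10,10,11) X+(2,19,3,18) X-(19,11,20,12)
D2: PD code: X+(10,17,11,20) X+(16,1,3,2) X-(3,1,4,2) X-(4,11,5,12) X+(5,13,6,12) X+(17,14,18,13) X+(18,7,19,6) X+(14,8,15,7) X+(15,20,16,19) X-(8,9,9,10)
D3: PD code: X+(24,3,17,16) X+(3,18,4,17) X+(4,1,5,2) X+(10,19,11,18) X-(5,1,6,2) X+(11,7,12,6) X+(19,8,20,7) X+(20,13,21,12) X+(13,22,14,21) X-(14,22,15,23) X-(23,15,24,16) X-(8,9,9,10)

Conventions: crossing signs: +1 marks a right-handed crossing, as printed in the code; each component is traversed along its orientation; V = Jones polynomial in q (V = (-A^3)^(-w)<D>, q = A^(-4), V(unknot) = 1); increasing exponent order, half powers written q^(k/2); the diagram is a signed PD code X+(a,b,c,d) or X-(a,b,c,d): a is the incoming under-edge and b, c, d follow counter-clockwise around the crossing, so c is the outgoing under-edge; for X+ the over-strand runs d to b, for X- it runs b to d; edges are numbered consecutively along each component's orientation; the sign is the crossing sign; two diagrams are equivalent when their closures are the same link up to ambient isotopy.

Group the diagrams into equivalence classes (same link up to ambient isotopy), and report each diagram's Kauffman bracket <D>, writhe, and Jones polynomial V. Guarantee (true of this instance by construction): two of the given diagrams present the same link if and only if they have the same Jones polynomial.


equivalence classes: {D1} | {D2, D3}
D1 (bracket A^-14 + 2A^-6 + A^2; 10 crossings at w = -2): V = q^-2 + 2 + q^2
V(D2) = q + q^2 + q^3 + q^6  [10 crossings, <D> = A^-12 + 1 + A^4 + A^8, w = +4]
D3 (bracket A^-12 + 1 + A^4 + A^8; 12 crossings at w = +4): V = q + q^2 + q^3 + q^6
key observation: comparing 3 Jones polynomials yields 2 groups


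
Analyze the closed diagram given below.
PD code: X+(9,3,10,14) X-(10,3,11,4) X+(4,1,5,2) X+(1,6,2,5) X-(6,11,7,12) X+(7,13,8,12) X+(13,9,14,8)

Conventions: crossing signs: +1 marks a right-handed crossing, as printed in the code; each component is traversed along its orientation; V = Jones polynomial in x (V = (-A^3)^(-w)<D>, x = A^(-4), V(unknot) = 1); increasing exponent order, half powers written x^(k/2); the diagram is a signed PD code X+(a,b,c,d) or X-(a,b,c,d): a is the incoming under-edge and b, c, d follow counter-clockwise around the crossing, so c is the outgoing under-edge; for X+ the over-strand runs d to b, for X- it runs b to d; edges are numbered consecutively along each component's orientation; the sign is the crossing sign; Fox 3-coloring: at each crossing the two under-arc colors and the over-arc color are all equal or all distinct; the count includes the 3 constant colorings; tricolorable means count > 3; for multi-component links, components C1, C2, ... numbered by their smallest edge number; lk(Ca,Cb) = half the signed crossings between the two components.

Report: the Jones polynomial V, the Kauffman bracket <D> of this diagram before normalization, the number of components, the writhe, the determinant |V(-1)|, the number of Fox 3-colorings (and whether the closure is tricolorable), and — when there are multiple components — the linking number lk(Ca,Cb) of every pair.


V = -x^(1/2) - x^(5/2)
<D> = A^-1 + A^7 (w = +3)
2 components over 7 crossings, w = +3
lk(C1,C2): +1
3 Fox colorings among 3^7, |V(-1)| = 2: not tricolorable
why: the span of V is 2, within the link bound 7 + 2 - 1


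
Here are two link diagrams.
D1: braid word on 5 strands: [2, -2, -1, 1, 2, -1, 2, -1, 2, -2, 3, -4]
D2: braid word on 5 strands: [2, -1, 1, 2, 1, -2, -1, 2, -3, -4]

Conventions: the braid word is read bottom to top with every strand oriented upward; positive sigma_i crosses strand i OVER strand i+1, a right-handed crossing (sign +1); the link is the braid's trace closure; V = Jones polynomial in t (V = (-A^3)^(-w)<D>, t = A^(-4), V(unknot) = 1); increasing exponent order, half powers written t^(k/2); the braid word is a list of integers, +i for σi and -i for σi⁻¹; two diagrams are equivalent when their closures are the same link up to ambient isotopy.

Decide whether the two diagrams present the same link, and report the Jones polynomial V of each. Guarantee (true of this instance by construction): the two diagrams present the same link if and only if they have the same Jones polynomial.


equivalent: no
D1 (bracket A^-8 - A^-4 + 1 - A^4 + A^8; 12 crossings at w = 0): V = t^-2 - t^-1 + 1 - t + t^2
D2 (bracket -A^-16 + A^-12 + A^-4; 10 crossings at w = 0): V = t + t^3 - t^4
key observation: comparing 2 Jones polynomials yields 2 groups


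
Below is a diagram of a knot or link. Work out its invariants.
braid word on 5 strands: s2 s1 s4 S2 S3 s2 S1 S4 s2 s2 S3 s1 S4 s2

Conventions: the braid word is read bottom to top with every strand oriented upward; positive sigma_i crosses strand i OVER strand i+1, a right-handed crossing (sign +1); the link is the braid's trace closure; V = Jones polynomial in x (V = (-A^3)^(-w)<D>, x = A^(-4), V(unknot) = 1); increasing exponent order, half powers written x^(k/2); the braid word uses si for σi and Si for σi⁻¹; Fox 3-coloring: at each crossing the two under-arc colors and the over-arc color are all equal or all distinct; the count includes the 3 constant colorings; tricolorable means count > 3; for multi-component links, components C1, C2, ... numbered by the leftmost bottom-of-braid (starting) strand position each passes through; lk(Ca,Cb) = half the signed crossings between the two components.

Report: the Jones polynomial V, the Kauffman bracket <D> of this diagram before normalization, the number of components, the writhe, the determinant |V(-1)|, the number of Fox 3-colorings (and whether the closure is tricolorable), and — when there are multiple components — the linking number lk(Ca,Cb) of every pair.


V(x) = x^-1 - 2 + 3x - 3x^2 + 4x^3 - 3x^4 + 2x^5 - x^6
bracket: -A^-18 + 2A^-14 - 3A^-10 + 4A^-6 - 3A^-2 + 3A^2 - 2A^6 + A^10, w = +2
1 component, writhe +2, over 14 crossings
det 19, colorings 3 of 3^14 — not tricolorable
observation: V spans 7 powers of x: at least 7 crossings in any diagram


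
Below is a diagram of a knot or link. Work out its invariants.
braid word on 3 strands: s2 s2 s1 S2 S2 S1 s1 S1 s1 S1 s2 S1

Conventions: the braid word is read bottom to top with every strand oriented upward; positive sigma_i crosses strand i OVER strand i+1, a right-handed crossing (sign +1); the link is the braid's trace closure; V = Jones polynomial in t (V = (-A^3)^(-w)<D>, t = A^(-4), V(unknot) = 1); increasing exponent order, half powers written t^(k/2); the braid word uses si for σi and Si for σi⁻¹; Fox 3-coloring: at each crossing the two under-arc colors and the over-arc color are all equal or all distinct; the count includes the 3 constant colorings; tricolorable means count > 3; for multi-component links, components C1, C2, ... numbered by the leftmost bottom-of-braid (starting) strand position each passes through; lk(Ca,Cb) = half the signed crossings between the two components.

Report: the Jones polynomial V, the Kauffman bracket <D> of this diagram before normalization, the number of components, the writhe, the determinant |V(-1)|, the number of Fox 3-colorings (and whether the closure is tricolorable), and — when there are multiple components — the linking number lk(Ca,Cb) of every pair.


V = -t^-3 + 2t^-2 - 2t^-1 + 3 - 2t + 2t^2 - t^3
<D> = -A^-12 + 2A^-8 - 2A^-4 + 3 - 2A^4 + 2A^8 - A^12 (w = 0)
1 component over 12 crossings, w = 0
3 Fox colorings among 3^12, |V(-1)| = 13: not tricolorable
why: |V(-1)| = 13: so not tricolorable, since 3 does not divide 13


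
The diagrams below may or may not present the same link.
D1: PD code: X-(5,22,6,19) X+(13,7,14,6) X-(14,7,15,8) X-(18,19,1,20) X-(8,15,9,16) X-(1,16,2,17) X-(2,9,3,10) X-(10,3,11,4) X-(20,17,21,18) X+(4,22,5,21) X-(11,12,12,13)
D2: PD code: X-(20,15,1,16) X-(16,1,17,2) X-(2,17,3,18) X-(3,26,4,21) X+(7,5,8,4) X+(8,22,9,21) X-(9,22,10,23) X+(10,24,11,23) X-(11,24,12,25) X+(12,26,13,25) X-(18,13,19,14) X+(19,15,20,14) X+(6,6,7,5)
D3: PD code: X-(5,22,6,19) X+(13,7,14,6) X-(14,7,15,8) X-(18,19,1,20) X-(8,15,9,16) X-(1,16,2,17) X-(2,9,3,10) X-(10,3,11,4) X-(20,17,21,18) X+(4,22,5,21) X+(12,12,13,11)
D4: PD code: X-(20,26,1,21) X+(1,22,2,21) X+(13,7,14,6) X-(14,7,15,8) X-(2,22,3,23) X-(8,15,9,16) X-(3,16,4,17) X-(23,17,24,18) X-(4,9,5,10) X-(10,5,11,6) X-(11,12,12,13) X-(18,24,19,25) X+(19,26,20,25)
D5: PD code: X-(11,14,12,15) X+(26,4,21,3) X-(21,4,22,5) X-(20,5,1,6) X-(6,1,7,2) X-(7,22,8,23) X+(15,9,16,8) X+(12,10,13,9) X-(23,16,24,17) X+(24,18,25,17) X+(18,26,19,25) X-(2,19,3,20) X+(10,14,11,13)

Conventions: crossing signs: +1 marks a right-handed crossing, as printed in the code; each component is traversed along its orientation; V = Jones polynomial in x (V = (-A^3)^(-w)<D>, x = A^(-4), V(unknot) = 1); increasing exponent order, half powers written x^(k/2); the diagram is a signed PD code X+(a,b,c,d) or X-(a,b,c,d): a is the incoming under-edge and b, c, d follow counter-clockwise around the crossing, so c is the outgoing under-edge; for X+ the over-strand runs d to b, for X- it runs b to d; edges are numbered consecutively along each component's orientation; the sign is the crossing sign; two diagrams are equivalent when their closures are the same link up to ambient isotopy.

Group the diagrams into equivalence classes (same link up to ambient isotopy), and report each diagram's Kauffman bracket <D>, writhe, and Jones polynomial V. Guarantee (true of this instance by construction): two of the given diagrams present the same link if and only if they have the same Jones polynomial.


grouping into links: {D1, D3, D4} | {D2, D5}
V(D1) = x^(-13/2) - x^(-11/2) + x^(-9/2) - 2x^(-7/2) - x^(-3/2)  (w -7, c 11, <D> = A^-15 + 2A^-7 - A^-3 + A - A^5)
D2 (bracket A^-1 + A^3 + A^7 - A^15; 13 crossings at w = -1): V = x^(-9/2) - x^(-5/2) - x^(-3/2) - x^(-1/2)
V(D3) = x^(-13/2) - x^(-11/2) + x^(-9/2) - 2x^(-7/2) - x^(-3/2)  (w -5, c 11, <D> = A^-9 + 2A^-1 - A^3 + A^7 - A^11)
V(D4) = x^(-13/2) - x^(-11/2) + x^(-9/2) - 2x^(-7/2) - x^(-3/2)  (w -7, c 13, <D> = A^-15 + 2A^-7 - A^-3 + A - A^5)
V(D5) = x^(-9/2) - x^(-5/2) - x^(-3/2) - x^(-1/2)  [13 crossings, <D> = A^-1 + A^3 + A^7 - A^15, w = -1]
key observation: V(x) takes 2 values over 5 diagrams, fixing the grouping
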